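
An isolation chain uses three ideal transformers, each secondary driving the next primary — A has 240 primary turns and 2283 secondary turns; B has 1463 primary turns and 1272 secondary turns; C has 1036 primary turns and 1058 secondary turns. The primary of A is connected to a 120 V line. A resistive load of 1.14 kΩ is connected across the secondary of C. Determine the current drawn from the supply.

Secondary of A: V = 120.00 × 2283/240 = 1141.5 V.
Secondary of B: V = 1141.5 × 1272/1463 = 992.47 V.
Secondary of C: V = 992.47 × 1058/1036 = 1013.5 V.
I_load = 1013.5/1140 = 0.88908 A, so P_out = 1013.5 × 0.88908 = 901.12 W.
All ideal ⇒ P_in = P_out, so I_supply = 901.12/120 = 7.51 A.

I_supply ≈ 7.51 A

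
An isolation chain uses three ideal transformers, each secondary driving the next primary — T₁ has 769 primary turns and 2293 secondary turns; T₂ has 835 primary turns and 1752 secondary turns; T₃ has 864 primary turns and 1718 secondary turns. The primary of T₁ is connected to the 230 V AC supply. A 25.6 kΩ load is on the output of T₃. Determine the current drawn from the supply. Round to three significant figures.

I_supply ≈ 1.39 A

Secondary of T₁: V = 230.00 × 2293/769 = 685.81 V.
Secondary of T₂: V = 685.81 × 1752/835 = 1439.0 V.
Secondary of T₃: V = 1439.0 × 1718/864 = 2861.3 V.
I_load = 2861.3/25600 = 0.11177 A, so P_out = 2861.3 × 0.11177 = 319.80 W.
All ideal ⇒ P_in = P_out, so I_supply = 319.80/230 = 1.39 A.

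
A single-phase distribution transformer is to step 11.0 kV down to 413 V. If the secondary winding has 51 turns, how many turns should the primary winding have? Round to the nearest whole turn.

N_p = 1358 turns

N_p/N_s = V_p/V_s, so N_p = 51 × 11000/413 = 1358.4 ≈ 1358 turns.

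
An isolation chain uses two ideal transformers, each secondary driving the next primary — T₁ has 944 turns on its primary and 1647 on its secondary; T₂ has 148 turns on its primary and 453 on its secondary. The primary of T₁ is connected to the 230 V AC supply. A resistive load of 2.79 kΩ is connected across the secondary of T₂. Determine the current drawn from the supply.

I_supply ≈ 2.35 A

Secondary of T₁: V = 230.00 × 1647/944 = 401.28 V.
Secondary of T₂: V = 401.28 × 453/148 = 1228.2 V.
I_load = 1228.2/2790 = 0.44023 A, so P_out = 1228.2 × 0.44023 = 540.71 W.
All ideal ⇒ P_in = P_out, so I_supply = 540.71/230 = 2.35 A.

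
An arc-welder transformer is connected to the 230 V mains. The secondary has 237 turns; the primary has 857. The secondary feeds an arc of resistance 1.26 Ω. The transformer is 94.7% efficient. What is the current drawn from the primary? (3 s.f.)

V_s = 230 × 237/857 = 63.606 V.
I_s = V_s/R = 63.606/1.26 = 50.481 A.
P_out = V_s I_s = 63.606 × 50.481 = 3210.9 W.
P_in = P_out/η = 3210.9/0.947 = 3390.6 W.
I_p = P_in/V_p = 3390.6/230 = 14.7 A.

I_p ≈ 14.7 A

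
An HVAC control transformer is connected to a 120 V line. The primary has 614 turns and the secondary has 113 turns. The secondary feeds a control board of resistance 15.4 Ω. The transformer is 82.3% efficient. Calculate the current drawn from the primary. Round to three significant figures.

V_s = 120 × 113/614 = 22.085 V.
I_s = V_s/R = 22.085/15.4 = 1.4341 A.
P_out = V_s I_s = 22.085 × 1.4341 = 31.671 W.
P_in = P_out/η = 31.671/0.823 = 38.482 W.
I_p = P_in/V_p = 38.482/120 = 0.321 A.

I_p ≈ 0.321 A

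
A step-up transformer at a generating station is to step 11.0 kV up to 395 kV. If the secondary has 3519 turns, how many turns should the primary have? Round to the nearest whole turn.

N_p/N_s = V_p/V_s, so N_p = 3519 × 11000/395000 = 98.0 ≈ 98 turns.

N_p = 98 turns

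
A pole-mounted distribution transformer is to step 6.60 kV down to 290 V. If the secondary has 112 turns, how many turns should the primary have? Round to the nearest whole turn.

N_p/N_s = V_p/V_s, so N_p = 112 × 6600/290 = 2549.0 ≈ 2549 turns.

N_p = 2549 turns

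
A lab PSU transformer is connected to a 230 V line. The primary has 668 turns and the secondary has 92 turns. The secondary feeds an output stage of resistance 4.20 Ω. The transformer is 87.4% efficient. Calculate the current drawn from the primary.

V_s = 230 × 92/668 = 31.677 V.
I_s = V_s/R = 31.677/4.20 = 7.5421 A.
P_out = V_s I_s = 31.677 × 7.5421 = 238.91 W.
P_in = P_out/η = 238.91/0.874 = 273.35 W.
I_p = P_in/V_p = 273.35/230 = 1.19 A.

I_p ≈ 1.19 A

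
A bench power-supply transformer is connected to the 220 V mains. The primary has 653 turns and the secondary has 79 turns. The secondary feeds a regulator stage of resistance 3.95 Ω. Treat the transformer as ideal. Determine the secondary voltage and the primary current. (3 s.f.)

V_s = V_p × N_s/N_p = 220 × 79/653 = 26.616 V.
I_s = V_s/R = 26.616/3.95 = 6.7381 A.
I_p = I_s × N_s/N_p = 6.7381 × 79/653 = 0.815 A.

V_s ≈ 26.6 V, I_p ≈ 0.815 A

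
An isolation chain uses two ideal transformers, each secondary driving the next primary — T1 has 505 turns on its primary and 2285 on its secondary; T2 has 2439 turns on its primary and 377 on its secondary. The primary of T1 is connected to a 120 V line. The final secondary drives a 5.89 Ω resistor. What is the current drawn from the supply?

Secondary of T1: V = 120.00 × 2285/505 = 542.97 V.
Secondary of T2: V = 542.97 × 377/2439 = 83.928 V.
I_load = 83.928/5.89 = 14.249 A, so P_out = 83.928 × 14.249 = 1195.9 W.
All ideal ⇒ P_in = P_out, so I_supply = 1195.9/120 = 9.97 A.

I_supply ≈ 9.97 A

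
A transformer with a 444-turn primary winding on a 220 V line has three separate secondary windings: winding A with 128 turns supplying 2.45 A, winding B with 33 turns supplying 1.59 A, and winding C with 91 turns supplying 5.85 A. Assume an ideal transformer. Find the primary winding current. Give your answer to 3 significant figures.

V_A = 220 × 128/444 = 63.423 V; V_B = 220 × 33/444 = 16.351 V; V_C = 220 × 91/444 = 45.090 V.
P_out = V_A I_A + V_B I_B + V_C I_C = 63.423×2.45 + 16.351×1.59 + 45.090×5.85 = 155.39 + 25.999 + 263.78 = 445.16 W.
Ideal ⇒ P_in = P_out, so I_p = P_out/V_p = 445.16/220 = 2.02 A.

I_p ≈ 2.02 A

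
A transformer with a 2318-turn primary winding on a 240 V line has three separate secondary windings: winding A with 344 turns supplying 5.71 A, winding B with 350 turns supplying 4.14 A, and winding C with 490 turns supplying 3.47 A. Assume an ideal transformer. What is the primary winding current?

V_A = 240 × 344/2318 = 35.617 V; V_B = 240 × 350/2318 = 36.238 V; V_C = 240 × 490/2318 = 50.733 V.
P_out = V_A I_A + V_B I_B + V_C I_C = 35.617×5.71 + 36.238×4.14 + 50.733×3.47 = 203.37 + 150.03 + 176.04 = 529.44 W.
Ideal ⇒ P_in = P_out, so I_p = P_out/V_p = 529.44/240 = 2.21 A.

I_p ≈ 2.21 A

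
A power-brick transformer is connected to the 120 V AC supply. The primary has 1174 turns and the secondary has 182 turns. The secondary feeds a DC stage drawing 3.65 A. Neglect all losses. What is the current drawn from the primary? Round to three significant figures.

I_p ≈ 0.566 A

For an ideal transformer I_p N_p = I_s N_s, so I_p = 3.65 × 182/1174 = 0.566 A.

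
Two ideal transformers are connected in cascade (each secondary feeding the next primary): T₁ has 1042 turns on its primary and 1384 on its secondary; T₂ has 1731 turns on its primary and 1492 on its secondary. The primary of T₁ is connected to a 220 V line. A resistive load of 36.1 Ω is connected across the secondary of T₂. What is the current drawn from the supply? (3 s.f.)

I_supply ≈ 7.99 A

Secondary of T₁: V = 220.00 × 1384/1042 = 292.21 V.
Secondary of T₂: V = 292.21 × 1492/1731 = 251.86 V.
I_load = 251.86/36.1 = 6.9768 A, so P_out = 251.86 × 6.9768 = 1757.2 W.
All ideal ⇒ P_in = P_out, so I_supply = 1757.2/220 = 7.99 A.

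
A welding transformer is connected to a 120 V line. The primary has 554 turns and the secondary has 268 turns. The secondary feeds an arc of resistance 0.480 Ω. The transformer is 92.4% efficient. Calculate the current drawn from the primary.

V_s = 120 × 268/554 = 58.051 V.
I_s = V_s/R = 58.051/0.480 = 120.94 A.
P_out = V_s I_s = 58.051 × 120.94 = 7020.6 W.
P_in = P_out/η = 7020.6/0.924 = 7598.0 W.
I_p = P_in/V_p = 7598.0/120 = 63.3 A.

I_p ≈ 63.3 A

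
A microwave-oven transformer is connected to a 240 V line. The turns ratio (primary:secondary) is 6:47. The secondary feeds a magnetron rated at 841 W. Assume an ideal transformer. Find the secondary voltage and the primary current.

V_s = V_p × N_s/N_p = 240 × 47/6 = 1880.0 V.
I_s = P/V_s = 841/1880.0 = 0.44734 A.
I_p = I_s × N_s/N_p = 0.44734 × 47/6 = 3.50 A.

V_s ≈ 1880 V, I_p ≈ 3.50 A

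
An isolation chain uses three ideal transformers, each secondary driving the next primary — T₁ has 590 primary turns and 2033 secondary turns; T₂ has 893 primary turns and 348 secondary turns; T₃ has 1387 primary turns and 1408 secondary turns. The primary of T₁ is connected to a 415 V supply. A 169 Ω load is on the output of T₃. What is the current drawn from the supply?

Secondary of T₁: V = 415.00 × 2033/590 = 1430.0 V.
Secondary of T₂: V = 1430.0 × 348/893 = 557.26 V.
Secondary of T₃: V = 557.26 × 1408/1387 = 565.70 V.
I_load = 565.70/169 = 3.3473 A, so P_out = 565.70 × 3.3473 = 1893.6 W.
All ideal ⇒ P_in = P_out, so I_supply = 1893.6/415 = 4.56 A.

I_supply ≈ 4.56 A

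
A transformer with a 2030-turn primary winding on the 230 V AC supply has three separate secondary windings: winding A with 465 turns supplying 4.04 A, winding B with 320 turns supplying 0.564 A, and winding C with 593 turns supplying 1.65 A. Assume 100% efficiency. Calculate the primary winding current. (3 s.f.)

I_p ≈ 1.50 A

V_A = 230 × 465/2030 = 52.685 V; V_B = 230 × 320/2030 = 36.256 V; V_C = 230 × 593/2030 = 67.187 V.
P_out = V_A I_A + V_B I_B + V_C I_C = 52.685×4.04 + 36.256×0.564 + 67.187×1.65 = 212.85 + 20.448 + 110.86 = 344.15 W.
Ideal ⇒ P_in = P_out, so I_p = P_out/V_p = 344.15/230 = 1.50 A.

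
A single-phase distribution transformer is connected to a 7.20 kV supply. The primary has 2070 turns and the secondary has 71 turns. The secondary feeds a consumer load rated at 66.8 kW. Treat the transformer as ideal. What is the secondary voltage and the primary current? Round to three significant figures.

V_s = V_p × N_s/N_p = 7200 × 71/2070 = 246.96 V.
I_s = P/V_s = 66800/246.96 = 270.49 A.
I_p = I_s × N_s/N_p = 270.49 × 71/2070 = 9.28 A.

V_s ≈ 247 V, I_p ≈ 9.28 A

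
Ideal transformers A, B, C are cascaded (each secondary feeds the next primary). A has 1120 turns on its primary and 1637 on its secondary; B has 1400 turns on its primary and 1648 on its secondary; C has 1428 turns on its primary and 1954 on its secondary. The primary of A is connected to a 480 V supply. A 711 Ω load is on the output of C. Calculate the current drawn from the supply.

Secondary of A: V = 480.00 × 1637/1120 = 701.57 V.
Secondary of B: V = 701.57 × 1648/1400 = 825.85 V.
Secondary of C: V = 825.85 × 1954/1428 = 1130.0 V.
I_load = 1130.0/711 = 1.5894 A, so P_out = 1130.0 × 1.5894 = 1796.1 W.
All ideal ⇒ P_in = P_out, so I_supply = 1796.1/480 = 3.74 A.

I_supply ≈ 3.74 A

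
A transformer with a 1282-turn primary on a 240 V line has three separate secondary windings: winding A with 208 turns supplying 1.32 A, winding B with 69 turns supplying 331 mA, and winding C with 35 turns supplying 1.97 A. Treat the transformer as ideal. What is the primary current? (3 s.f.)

I_p ≈ 0.286 A

V_A = 240 × 208/1282 = 38.939 V; V_B = 240 × 69/1282 = 12.917 V; V_C = 240 × 35/1282 = 6.5523 V.
P_out = V_A I_A + V_B I_B + V_C I_C = 38.939×1.32 + 12.917×0.331 + 6.5523×1.97 = 51.400 + 4.2756 + 12.908 = 68.583 W.
Ideal ⇒ P_in = P_out, so I_p = P_out/V_p = 68.583/240 = 0.286 A.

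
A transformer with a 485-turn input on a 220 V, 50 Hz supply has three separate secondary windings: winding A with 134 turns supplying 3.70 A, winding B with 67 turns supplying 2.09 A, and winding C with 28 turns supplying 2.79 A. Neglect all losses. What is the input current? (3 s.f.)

I_in ≈ 1.47 A

V_A = 220 × 134/485 = 60.784 V; V_B = 220 × 67/485 = 30.392 V; V_C = 220 × 28/485 = 12.701 V.
P_out = V_A I_A + V_B I_B + V_C I_C = 60.784×3.70 + 30.392×2.09 + 12.701×2.79 = 224.90 + 63.519 + 35.436 = 323.85 W.
Ideal ⇒ P_in = P_out, so I_in = P_out/V_in = 323.85/220 = 1.47 A.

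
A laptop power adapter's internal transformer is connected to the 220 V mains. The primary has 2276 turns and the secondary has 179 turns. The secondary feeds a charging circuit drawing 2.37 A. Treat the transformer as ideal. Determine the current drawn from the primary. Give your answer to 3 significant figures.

For an ideal transformer I_p N_p = I_s N_s, so I_p = 2.37 × 179/2276 = 0.186 A.

I_p ≈ 0.186 A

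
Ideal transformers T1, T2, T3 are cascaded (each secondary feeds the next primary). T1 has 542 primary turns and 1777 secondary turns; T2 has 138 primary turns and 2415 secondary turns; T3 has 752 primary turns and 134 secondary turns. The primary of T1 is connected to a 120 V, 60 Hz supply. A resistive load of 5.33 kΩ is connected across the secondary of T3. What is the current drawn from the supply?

After T1: V = 120.00 × 1777/542 = 393.43 V.
After T2: V = 393.43 × 2415/138 = 6885.1 V.
After T3: V = 6885.1 × 134/752 = 1226.9 V.
I_load = 1226.9/5330 = 0.23018 A, so P_out = 1226.9 × 0.23018 = 282.40 W.
All ideal ⇒ P_in = P_out, so I_supply = 282.40/120 = 2.35 A.

I_supply ≈ 2.35 A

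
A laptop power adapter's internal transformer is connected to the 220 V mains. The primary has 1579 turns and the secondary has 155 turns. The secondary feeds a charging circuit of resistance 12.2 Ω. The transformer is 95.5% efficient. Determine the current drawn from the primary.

V_s = 220 × 155/1579 = 21.596 V.
I_s = V_s/R = 21.596/12.2 = 1.7702 A.
P_out = V_s I_s = 21.596 × 1.7702 = 38.228 W.
P_in = P_out/η = 38.228/0.955 = 40.030 W.
I_p = P_in/V_p = 40.030/220 = 0.182 A.

I_p ≈ 0.182 A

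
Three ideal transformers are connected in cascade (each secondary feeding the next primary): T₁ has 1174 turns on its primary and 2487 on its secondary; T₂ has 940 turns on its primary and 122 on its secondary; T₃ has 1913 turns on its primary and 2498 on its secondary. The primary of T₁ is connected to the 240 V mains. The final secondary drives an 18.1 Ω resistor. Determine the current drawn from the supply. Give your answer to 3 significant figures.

Secondary of T₁: V = 240.00 × 2487/1174 = 508.42 V.
Secondary of T₂: V = 508.42 × 122/940 = 65.986 V.
Secondary of T₃: V = 65.986 × 2498/1913 = 86.164 V.
I_load = 86.164/18.1 = 4.7605 A, so P_out = 86.164 × 4.7605 = 410.18 W.
All ideal ⇒ P_in = P_out, so I_supply = 410.18/240 = 1.71 A.

I_supply ≈ 1.71 A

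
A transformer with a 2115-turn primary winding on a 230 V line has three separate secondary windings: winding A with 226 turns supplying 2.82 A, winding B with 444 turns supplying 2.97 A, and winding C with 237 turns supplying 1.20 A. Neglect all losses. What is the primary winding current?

V_A = 230 × 226/2115 = 24.577 V; V_B = 230 × 444/2115 = 48.284 V; V_C = 230 × 237/2115 = 25.773 V.
P_out = V_A I_A + V_B I_B + V_C I_C = 24.577×2.82 + 48.284×2.97 + 25.773×1.20 = 69.307 + 143.40 + 30.928 = 243.64 W.
Ideal ⇒ P_in = P_out, so I_p = P_out/V_p = 243.64/230 = 1.06 A.

I_p ≈ 1.06 A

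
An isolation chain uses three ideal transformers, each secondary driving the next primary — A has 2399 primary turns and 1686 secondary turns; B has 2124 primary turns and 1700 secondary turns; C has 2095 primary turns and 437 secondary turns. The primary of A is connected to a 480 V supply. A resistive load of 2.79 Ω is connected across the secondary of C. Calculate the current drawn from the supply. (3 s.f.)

After A: V = 480.00 × 1686/2399 = 337.34 V.
After B: V = 337.34 × 1700/2124 = 270.00 V.
After C: V = 270.00 × 437/2095 = 56.320 V.
I_load = 56.320/2.79 = 20.186 A, so P_out = 56.320 × 20.186 = 1136.9 W.
All ideal ⇒ P_in = P_out, so I_supply = 1136.9/480 = 2.37 A.

I_supply ≈ 2.37 A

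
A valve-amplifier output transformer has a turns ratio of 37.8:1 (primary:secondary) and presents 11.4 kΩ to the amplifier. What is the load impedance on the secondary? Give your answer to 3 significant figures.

Z_s = Z_p/(N_p/N_s)² = 11400/37.8² = 7.98 Ω.

Z_s ≈ 7.98 Ω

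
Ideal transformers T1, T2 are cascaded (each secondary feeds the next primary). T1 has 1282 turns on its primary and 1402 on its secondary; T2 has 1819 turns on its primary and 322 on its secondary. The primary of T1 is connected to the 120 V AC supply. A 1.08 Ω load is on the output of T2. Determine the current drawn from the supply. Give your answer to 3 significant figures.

I_supply ≈ 4.16 A

After T1: V = 120.00 × 1402/1282 = 131.23 V.
After T2: V = 131.23 × 322/1819 = 23.231 V.
I_load = 23.231/1.08 = 21.510 A, so P_out = 23.231 × 21.510 = 499.70 W.
All ideal ⇒ P_in = P_out, so I_supply = 499.70/120 = 4.16 A.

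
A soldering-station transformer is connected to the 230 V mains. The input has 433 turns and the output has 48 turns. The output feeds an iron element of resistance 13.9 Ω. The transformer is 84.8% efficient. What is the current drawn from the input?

V_out = 230 × 48/433 = 25.497 V.
I_out = V_out/R = 25.497/13.9 = 1.8343 A.
P_out = V_out I_out = 25.497 × 1.8343 = 46.768 W.
P_in = P_out/η = 46.768/0.848 = 55.151 W.
I_in = P_in/V_in = 55.151/230 = 0.240 A.

I_in ≈ 0.240 A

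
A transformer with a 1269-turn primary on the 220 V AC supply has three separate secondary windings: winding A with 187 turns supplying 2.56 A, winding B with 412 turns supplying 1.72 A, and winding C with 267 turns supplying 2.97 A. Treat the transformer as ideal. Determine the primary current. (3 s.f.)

V_A = 220 × 187/1269 = 32.419 V; V_B = 220 × 412/1269 = 71.426 V; V_C = 220 × 267/1269 = 46.288 V.
P_out = V_A I_A + V_B I_B + V_C I_C = 32.419×2.56 + 71.426×1.72 + 46.288×2.97 = 82.993 + 122.85 + 137.48 = 343.32 W.
Ideal ⇒ P_in = P_out, so I_p = P_out/V_p = 343.32/220 = 1.56 A.

I_p ≈ 1.56 A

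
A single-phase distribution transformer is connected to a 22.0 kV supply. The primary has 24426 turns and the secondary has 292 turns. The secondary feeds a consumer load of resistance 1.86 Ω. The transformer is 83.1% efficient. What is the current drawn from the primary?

V_s = 22000 × 292/24426 = 263.00 V.
I_s = V_s/R = 263.00/1.86 = 141.40 A.
P_out = V_s I_s = 263.00 × 141.40 = 37187 W.
P_in = P_out/η = 37187/0.831 = 44750 W.
I_p = P_in/V_p = 44750/22000 = 2.03 A.

I_p ≈ 2.03 A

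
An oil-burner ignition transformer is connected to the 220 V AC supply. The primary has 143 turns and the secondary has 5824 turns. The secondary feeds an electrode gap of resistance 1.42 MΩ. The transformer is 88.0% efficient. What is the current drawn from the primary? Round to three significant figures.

I_p ≈ 0.292 A

V_s = 220 × 5824/143 = 8960.0 V.
I_s = V_s/R = 8960.0/(1.42×10^6) = 0.0063099 A.
P_out = V_s I_s = 8960.0 × 0.0063099 = 56.536 W.
P_in = P_out/η = 56.536/0.880 = 64.246 W.
I_p = P_in/V_p = 64.246/220 = 0.292 A.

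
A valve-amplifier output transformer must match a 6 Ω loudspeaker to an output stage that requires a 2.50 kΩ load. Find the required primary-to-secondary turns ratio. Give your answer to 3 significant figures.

Z_p/Z_s = (N_p/N_s)², so N_p/N_s = √(2500/6) = √417 = 20.4.

N_p/N_s ≈ 20.4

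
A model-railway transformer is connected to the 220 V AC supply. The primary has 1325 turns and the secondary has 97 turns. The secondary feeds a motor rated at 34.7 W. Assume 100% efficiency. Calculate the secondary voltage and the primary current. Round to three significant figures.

V_s ≈ 16.1 V, I_p ≈ 0.158 A

V_s = V_p × N_s/N_p = 220 × 97/1325 = 16.106 V.
I_s = P/V_s = 34.7/16.106 = 2.1545 A.
I_p = I_s × N_s/N_p = 2.1545 × 97/1325 = 0.158 A.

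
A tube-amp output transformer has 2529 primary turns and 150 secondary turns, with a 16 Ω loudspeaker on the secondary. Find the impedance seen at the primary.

Z_p ≈ 4550 Ω

Z_p = (N_p/N_s)² × Z_s = (2529/150)² × 16 = 4550 Ω.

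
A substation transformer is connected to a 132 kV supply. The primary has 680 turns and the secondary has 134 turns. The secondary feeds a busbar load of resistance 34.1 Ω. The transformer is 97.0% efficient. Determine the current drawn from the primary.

V_s = 132000 × 134/680 = 26012 V.
I_s = V_s/R = 26012/34.1 = 762.81 A.
P_out = V_s I_s = 26012 × 762.81 = 1.9842×10^7 W.
P_in = P_out/η = 1.9842×10^7/0.970 = 2.0456×10^7 W.
I_p = P_in/V_p = 2.0456×10^7/132000 = 155 A.

I_p ≈ 155 A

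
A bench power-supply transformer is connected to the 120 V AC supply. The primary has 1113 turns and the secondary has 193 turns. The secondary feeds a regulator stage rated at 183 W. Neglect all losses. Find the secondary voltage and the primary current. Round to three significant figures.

V_s ≈ 20.8 V, I_p ≈ 1.52 A

V_s = V_p × N_s/N_p = 120 × 193/1113 = 20.809 V.
I_s = P/V_s = 183/20.809 = 8.7944 A.
I_p = I_s × N_s/N_p = 8.7944 × 193/1113 = 1.52 A.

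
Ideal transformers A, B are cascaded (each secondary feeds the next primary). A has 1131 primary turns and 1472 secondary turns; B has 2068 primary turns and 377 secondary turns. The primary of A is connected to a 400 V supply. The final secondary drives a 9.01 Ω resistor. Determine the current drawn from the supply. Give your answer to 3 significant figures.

I_supply ≈ 2.50 A

After A: V = 400.00 × 1472/1131 = 520.60 V.
After B: V = 520.60 × 377/2068 = 94.907 V.
I_load = 94.907/9.01 = 10.533 A, so P_out = 94.907 × 10.533 = 999.69 W.
All ideal ⇒ P_in = P_out, so I_supply = 999.69/400 = 2.50 A.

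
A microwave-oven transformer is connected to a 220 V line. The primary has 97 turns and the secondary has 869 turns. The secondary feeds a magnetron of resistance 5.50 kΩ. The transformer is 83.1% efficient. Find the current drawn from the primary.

I_p ≈ 3.86 A

V_s = 220 × 869/97 = 1970.9 V.
I_s = V_s/R = 1970.9/5500 = 0.35835 A.
P_out = V_s I_s = 1970.9 × 0.35835 = 706.28 W.
P_in = P_out/η = 706.28/0.831 = 849.92 W.
I_p = P_in/V_p = 849.92/220 = 3.86 A.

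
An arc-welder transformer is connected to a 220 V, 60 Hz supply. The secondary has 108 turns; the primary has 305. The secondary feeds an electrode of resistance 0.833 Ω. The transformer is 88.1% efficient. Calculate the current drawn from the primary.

I_p ≈ 37.6 A

V_s = 220 × 108/305 = 77.902 V.
I_s = V_s/R = 77.902/0.833 = 93.519 A.
P_out = V_s I_s = 77.902 × 93.519 = 7285.3 W.
P_in = P_out/η = 7285.3/0.881 = 8269.4 W.
I_p = P_in/V_p = 8269.4/220 = 37.6 A.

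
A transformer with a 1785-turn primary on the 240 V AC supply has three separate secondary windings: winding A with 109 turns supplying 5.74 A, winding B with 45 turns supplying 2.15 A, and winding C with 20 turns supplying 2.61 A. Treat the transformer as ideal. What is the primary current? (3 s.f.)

V_A = 240 × 109/1785 = 14.655 V; V_B = 240 × 45/1785 = 6.0504 V; V_C = 240 × 20/1785 = 2.6891 V.
P_out = V_A I_A + V_B I_B + V_C I_C = 14.655×5.74 + 6.0504×2.15 + 2.6891×2.61 = 84.122 + 13.008 + 7.0185 = 104.15 W.
Ideal ⇒ P_in = P_out, so I_p = P_out/V_p = 104.15/240 = 0.434 A.

I_p ≈ 0.434 A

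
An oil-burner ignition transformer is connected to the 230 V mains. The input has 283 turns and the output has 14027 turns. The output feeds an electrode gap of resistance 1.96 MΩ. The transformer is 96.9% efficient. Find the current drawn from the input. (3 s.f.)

I_in ≈ 0.298 A

V_out = 230 × 14027/283 = 11400 V.
I_out = V_out/R = 11400/(1.96×10^6) = 0.0058163 A.
P_out = V_out I_out = 11400 × 0.0058163 = 66.307 W.
P_in = P_out/η = 66.307/0.969 = 68.428 W.
I_in = P_in/V_in = 68.428/230 = 0.298 A.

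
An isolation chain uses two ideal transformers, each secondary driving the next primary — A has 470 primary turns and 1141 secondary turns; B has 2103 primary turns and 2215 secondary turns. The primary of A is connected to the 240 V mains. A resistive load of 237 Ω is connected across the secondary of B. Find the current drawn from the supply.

I_supply ≈ 6.62 A

After A: V = 240.00 × 1141/470 = 582.64 V.
After B: V = 582.64 × 2215/2103 = 613.67 V.
I_load = 613.67/237 = 2.5893 A, so P_out = 613.67 × 2.5893 = 1589.0 W.
All ideal ⇒ P_in = P_out, so I_supply = 1589.0/240 = 6.62 A.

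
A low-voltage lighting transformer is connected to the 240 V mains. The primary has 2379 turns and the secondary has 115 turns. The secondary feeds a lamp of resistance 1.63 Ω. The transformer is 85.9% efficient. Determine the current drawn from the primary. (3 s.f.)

I_p ≈ 0.401 A

V_s = 240 × 115/2379 = 11.602 V.
I_s = V_s/R = 11.602/1.63 = 7.1175 A.
P_out = V_s I_s = 11.602 × 7.1175 = 82.574 W.
P_in = P_out/η = 82.574/0.859 = 96.128 W.
I_p = P_in/V_p = 96.128/240 = 0.401 A.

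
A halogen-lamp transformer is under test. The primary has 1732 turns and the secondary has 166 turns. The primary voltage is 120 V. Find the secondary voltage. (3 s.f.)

V_s ≈ 11.5 V

V_s/V_p = N_s/N_p, so V_s = 120 × 166/1732 = 11.5 V.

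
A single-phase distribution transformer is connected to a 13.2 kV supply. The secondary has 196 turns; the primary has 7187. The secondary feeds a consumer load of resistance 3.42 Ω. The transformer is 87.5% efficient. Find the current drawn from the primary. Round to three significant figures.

V_s = 13200 × 196/7187 = 359.98 V.
I_s = V_s/R = 359.98/3.42 = 105.26 A.
P_out = V_s I_s = 359.98 × 105.26 = 37891 W.
P_in = P_out/η = 37891/0.875 = 43304 W.
I_p = P_in/V_p = 43304/13200 = 3.28 A.

I_p ≈ 3.28 A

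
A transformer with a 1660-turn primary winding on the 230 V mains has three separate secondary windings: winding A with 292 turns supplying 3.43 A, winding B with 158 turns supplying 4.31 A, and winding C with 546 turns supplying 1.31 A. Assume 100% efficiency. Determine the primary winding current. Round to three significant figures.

V_A = 230 × 292/1660 = 40.458 V; V_B = 230 × 158/1660 = 21.892 V; V_C = 230 × 546/1660 = 75.651 V.
P_out = V_A I_A + V_B I_B + V_C I_C = 40.458×3.43 + 21.892×4.31 + 75.651×1.31 = 138.77 + 94.353 + 99.102 = 332.23 W.
Ideal ⇒ P_in = P_out, so I_p = P_out/V_p = 332.23/230 = 1.44 A.

I_p ≈ 1.44 A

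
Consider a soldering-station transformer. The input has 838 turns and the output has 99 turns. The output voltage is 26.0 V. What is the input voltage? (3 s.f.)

V_in ≈ 220 V

V_in/V_out = N_in/N_out, so V_in = 26.0 × 838/99 = 220 V.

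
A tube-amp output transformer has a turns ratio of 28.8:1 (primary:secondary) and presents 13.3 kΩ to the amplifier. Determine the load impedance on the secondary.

Z_s ≈ 16.0 Ω

Z_s = Z_p/(N_p/N_s)² = 13300/28.8² = 16.0 Ω.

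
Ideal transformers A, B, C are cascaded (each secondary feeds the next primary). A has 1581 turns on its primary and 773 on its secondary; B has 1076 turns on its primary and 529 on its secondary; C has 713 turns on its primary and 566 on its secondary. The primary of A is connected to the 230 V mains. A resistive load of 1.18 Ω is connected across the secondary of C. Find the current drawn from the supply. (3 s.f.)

I_supply ≈ 7.10 A

Secondary of A: V = 230.00 × 773/1581 = 112.45 V.
Secondary of B: V = 112.45 × 529/1076 = 55.286 V.
Secondary of C: V = 55.286 × 566/713 = 43.888 V.
I_load = 43.888/1.18 = 37.193 A, so P_out = 43.888 × 37.193 = 1632.3 W.
All ideal ⇒ P_in = P_out, so I_supply = 1632.3/230 = 7.10 A.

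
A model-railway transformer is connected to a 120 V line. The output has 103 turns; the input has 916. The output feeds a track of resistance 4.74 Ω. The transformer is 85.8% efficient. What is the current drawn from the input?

I_in ≈ 0.373 A

V_out = 120 × 103/916 = 13.493 V.
I_out = V_out/R = 13.493/4.74 = 2.8467 A.
P_out = V_out I_out = 13.493 × 2.8467 = 38.412 W.
P_in = P_out/η = 38.412/0.858 = 44.769 W.
I_in = P_in/V_in = 44.769/120 = 0.373 A.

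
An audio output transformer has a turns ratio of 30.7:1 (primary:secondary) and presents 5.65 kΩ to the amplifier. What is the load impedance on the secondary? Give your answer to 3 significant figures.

Z_s ≈ 5.99 Ω

Z_s = Z_p/(N_p/N_s)² = 5650/30.7² = 5.99 Ω.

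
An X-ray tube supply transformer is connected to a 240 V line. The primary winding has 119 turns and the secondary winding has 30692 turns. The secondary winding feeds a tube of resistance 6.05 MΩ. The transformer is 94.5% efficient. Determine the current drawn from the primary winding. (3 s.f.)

I_p ≈ 2.79 A

V_s = 240 × 30692/119 = 61900 V.
I_s = V_s/R = 61900/(6.05×10^6) = 0.010231 A.
P_out = V_s I_s = 61900 × 0.010231 = 633.32 W.
P_in = P_out/η = 633.32/0.945 = 670.18 W.
I_p = P_in/V_p = 670.18/240 = 2.79 A.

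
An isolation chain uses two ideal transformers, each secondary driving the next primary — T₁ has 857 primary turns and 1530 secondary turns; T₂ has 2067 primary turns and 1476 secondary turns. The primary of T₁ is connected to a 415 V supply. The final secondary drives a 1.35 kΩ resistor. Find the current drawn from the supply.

After T₁: V = 415.00 × 1530/857 = 740.90 V.
After T₂: V = 740.90 × 1476/2067 = 529.06 V.
I_load = 529.06/1350 = 0.39190 A, so P_out = 529.06 × 0.39190 = 207.34 W.
All ideal ⇒ P_in = P_out, so I_supply = 207.34/415 = 0.500 A.

I_supply ≈ 0.500 A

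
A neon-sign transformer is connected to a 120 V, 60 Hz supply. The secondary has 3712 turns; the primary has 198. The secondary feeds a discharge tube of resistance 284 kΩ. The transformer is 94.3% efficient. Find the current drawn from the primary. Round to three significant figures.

V_s = 120 × 3712/198 = 2249.7 V.
I_s = V_s/R = 2249.7/284000 = 0.0079215 A.
P_out = V_s I_s = 2249.7 × 0.0079215 = 17.821 W.
P_in = P_out/η = 17.821/0.943 = 18.898 W.
I_p = P_in/V_p = 18.898/120 = 0.157 A.

I_p ≈ 0.157 A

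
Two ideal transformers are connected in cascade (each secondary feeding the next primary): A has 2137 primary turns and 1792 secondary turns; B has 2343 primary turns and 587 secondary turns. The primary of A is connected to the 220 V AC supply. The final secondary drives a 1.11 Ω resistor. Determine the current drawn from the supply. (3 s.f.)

After A: V = 220.00 × 1792/2137 = 184.48 V.
After B: V = 184.48 × 587/2343 = 46.219 V.
I_load = 46.219/1.11 = 41.639 A, so P_out = 46.219 × 41.639 = 1924.5 W.
All ideal ⇒ P_in = P_out, so I_supply = 1924.5/220 = 8.75 A.

I_supply ≈ 8.75 A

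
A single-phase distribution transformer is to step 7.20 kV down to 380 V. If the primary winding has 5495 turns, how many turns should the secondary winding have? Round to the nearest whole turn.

N_s/N_p = V_s/V_p, so N_s = 5495 × 380/7200 = 290.0 ≈ 290 turns.

N_s = 290 turns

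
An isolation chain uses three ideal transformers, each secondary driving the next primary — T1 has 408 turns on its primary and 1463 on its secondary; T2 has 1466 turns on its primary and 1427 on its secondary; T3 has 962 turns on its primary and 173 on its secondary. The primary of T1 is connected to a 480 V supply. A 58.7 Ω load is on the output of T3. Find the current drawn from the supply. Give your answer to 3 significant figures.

After T1: V = 480.00 × 1463/408 = 1721.2 V.
After T2: V = 1721.2 × 1427/1466 = 1675.4 V.
After T3: V = 1675.4 × 173/962 = 301.29 V.
I_load = 301.29/58.7 = 5.1327 A, so P_out = 301.29 × 5.1327 = 1546.4 W.
All ideal ⇒ P_in = P_out, so I_supply = 1546.4/480 = 3.22 A.

I_supply ≈ 3.22 A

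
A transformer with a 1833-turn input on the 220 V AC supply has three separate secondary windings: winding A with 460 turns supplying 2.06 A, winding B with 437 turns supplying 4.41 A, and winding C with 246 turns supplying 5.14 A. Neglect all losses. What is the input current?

I_in ≈ 2.26 A

V_A = 220 × 460/1833 = 55.210 V; V_B = 220 × 437/1833 = 52.450 V; V_C = 220 × 246/1833 = 29.525 V.
P_out = V_A I_A + V_B I_B + V_C I_C = 55.210×2.06 + 52.450×4.41 + 29.525×5.14 = 113.73 + 231.30 + 151.76 = 496.80 W.
Ideal ⇒ P_in = P_out, so I_in = P_out/V_in = 496.80/220 = 2.26 A.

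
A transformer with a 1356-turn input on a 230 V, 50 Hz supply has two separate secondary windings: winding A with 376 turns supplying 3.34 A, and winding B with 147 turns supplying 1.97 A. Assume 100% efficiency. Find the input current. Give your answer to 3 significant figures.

V_A = 230 × 376/1356 = 63.776 V; V_B = 230 × 147/1356 = 24.934 V.
P_out = V_A I_A + V_B I_B = 63.776×3.34 + 24.934×1.97 = 213.01 + 49.119 = 262.13 W.
Ideal ⇒ P_in = P_out, so I_in = P_out/V_in = 262.13/230 = 1.14 A.

I_in ≈ 1.14 A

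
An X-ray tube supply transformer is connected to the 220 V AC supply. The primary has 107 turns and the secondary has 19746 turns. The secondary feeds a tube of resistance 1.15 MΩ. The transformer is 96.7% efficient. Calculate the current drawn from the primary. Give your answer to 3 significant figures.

I_p ≈ 6.74 A

V_s = 220 × 19746/107 = 40599 V.
I_s = V_s/R = 40599/(1.15×10^6) = 0.035304 A.
P_out = V_s I_s = 40599 × 0.035304 = 1433.3 W.
P_in = P_out/η = 1433.3/0.967 = 1482.2 W.
I_p = P_in/V_p = 1482.2/220 = 6.74 A.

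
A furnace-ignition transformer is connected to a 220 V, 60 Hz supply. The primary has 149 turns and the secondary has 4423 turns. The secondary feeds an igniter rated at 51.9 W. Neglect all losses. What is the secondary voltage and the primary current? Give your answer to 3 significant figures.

V_s = V_p × N_s/N_p = 220 × 4423/149 = 6530.6 V.
I_s = P/V_s = 51.9/6530.6 = 0.0079472 A.
I_p = I_s × N_s/N_p = 0.0079472 × 4423/149 = 0.236 A.

V_s ≈ 6530 V, I_p ≈ 0.236 A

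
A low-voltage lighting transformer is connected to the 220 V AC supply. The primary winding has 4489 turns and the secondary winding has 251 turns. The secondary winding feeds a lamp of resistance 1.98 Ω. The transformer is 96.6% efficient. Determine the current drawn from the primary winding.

V_s = 220 × 251/4489 = 12.301 V.
I_s = V_s/R = 12.301/1.98 = 6.2127 A.
P_out = V_s I_s = 12.301 × 6.2127 = 76.424 W.
P_in = P_out/η = 76.424/0.966 = 79.114 W.
I_p = P_in/V_p = 79.114/220 = 0.360 A.

I_p ≈ 0.360 A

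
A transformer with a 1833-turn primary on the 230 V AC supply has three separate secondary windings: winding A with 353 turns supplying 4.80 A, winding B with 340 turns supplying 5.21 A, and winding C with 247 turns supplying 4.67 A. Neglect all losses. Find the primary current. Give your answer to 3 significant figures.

V_A = 230 × 353/1833 = 44.294 V; V_B = 230 × 340/1833 = 42.662 V; V_C = 230 × 247/1833 = 30.993 V.
P_out = V_A I_A + V_B I_B + V_C I_C = 44.294×4.80 + 42.662×5.21 + 30.993×4.67 = 212.61 + 222.27 + 144.74 = 579.62 W.
Ideal ⇒ P_in = P_out, so I_p = P_out/V_p = 579.62/230 = 2.52 A.

I_p ≈ 2.52 A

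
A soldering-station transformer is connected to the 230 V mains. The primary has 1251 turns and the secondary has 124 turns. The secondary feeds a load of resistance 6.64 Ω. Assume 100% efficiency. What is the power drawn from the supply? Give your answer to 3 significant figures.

P ≈ 78.3 W

V_s = V_p × N_s/N_p = 230 × 124/1251 = 22.798 V.
I_s = V_s/R = 22.798/6.64 = 3.4334 A.
I_p = I_s × N_s/N_p = 3.4334 × 124/1251 = 0.34032 A.
P = V_p I_p = 230 × 0.34032 = 78.3 W.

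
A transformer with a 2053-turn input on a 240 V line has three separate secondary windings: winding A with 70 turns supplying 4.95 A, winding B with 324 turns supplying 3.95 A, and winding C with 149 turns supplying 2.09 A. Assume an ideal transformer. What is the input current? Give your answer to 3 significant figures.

V_A = 240 × 70/2053 = 8.1831 V; V_B = 240 × 324/2053 = 37.876 V; V_C = 240 × 149/2053 = 17.418 V.
P_out = V_A I_A + V_B I_B + V_C I_C = 8.1831×4.95 + 37.876×3.95 + 17.418×2.09 = 40.507 + 149.61 + 36.404 = 226.52 W.
Ideal ⇒ P_in = P_out, so I_in = P_out/V_in = 226.52/240 = 0.944 A.

I_in ≈ 0.944 A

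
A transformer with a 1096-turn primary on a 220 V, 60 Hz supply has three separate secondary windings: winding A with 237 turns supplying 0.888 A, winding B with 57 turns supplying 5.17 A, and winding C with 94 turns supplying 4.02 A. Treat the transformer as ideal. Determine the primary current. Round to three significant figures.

V_A = 220 × 237/1096 = 47.573 V; V_B = 220 × 57/1096 = 11.442 V; V_C = 220 × 94/1096 = 18.869 V.
P_out = V_A I_A + V_B I_B + V_C I_C = 47.573×0.888 + 11.442×5.17 + 18.869×4.02 = 42.245 + 59.153 + 75.852 = 177.25 W.
Ideal ⇒ P_in = P_out, so I_p = P_out/V_p = 177.25/220 = 0.806 A.

I_p ≈ 0.806 A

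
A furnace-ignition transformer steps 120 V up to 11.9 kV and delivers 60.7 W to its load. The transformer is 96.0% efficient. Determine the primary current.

P_in = P_out/η = 60.7/0.960 = 63.229 W.
I_p = P_in/V_p = 63.229/120 = 0.527 A.

I_p ≈ 0.527 A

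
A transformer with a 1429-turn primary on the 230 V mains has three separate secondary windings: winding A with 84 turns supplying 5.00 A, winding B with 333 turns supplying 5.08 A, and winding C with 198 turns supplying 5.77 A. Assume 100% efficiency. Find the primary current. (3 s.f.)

V_A = 230 × 84/1429 = 13.520 V; V_B = 230 × 333/1429 = 53.597 V; V_C = 230 × 198/1429 = 31.868 V.
P_out = V_A I_A + V_B I_B + V_C I_C = 13.520×5.00 + 53.597×5.08 + 31.868×5.77 = 67.600 + 272.27 + 183.88 = 523.75 W.
Ideal ⇒ P_in = P_out, so I_p = P_out/V_p = 523.75/230 = 2.28 A.

I_p ≈ 2.28 A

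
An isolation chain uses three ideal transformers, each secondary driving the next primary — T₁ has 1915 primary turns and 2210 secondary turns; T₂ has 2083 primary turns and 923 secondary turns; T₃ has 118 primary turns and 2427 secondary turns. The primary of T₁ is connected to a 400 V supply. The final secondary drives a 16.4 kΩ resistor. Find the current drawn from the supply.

I_supply ≈ 2.70 A

Secondary of T₁: V = 400.00 × 2210/1915 = 461.62 V.
Secondary of T₂: V = 461.62 × 923/2083 = 204.55 V.
Secondary of T₃: V = 204.55 × 2427/118 = 4207.1 V.
I_load = 4207.1/16400 = 0.25653 A, so P_out = 4207.1 × 0.25653 = 1079.3 W.
All ideal ⇒ P_in = P_out, so I_supply = 1079.3/400 = 2.70 A.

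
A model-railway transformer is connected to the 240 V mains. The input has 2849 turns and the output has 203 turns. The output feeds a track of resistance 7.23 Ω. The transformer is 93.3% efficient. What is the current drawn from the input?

I_in ≈ 0.181 A

V_out = 240 × 203/2849 = 17.101 V.
I_out = V_out/R = 17.101/7.23 = 2.3652 A.
P_out = V_out I_out = 17.101 × 2.3652 = 40.447 W.
P_in = P_out/η = 40.447/0.933 = 43.352 W.
I_in = P_in/V_in = 43.352/240 = 0.181 A.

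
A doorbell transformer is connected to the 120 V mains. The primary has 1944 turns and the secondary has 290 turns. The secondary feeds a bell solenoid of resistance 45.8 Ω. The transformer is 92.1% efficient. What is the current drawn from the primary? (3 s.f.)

I_p ≈ 0.0633 A

V_s = 120 × 290/1944 = 17.901 V.
I_s = V_s/R = 17.901/45.8 = 0.39086 A.
P_out = V_s I_s = 17.901 × 0.39086 = 6.9968 W.
P_in = P_out/η = 6.9968/0.921 = 7.5970 W.
I_p = P_in/V_p = 7.5970/120 = 0.0633 A.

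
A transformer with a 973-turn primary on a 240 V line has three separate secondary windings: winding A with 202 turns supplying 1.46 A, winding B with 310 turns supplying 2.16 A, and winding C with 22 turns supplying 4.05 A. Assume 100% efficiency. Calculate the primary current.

I_p ≈ 1.08 A

V_A = 240 × 202/973 = 49.825 V; V_B = 240 × 310/973 = 76.465 V; V_C = 240 × 22/973 = 5.4265 V.
P_out = V_A I_A + V_B I_B + V_C I_C = 49.825×1.46 + 76.465×2.16 + 5.4265×4.05 = 72.745 + 165.16 + 21.977 = 259.89 W.
Ideal ⇒ P_in = P_out, so I_p = P_out/V_p = 259.89/240 = 1.08 A.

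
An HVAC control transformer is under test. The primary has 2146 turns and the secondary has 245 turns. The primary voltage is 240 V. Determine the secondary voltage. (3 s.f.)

V_s/V_p = N_s/N_p, so V_s = 240 × 245/2146 = 27.4 V.

V_s ≈ 27.4 V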